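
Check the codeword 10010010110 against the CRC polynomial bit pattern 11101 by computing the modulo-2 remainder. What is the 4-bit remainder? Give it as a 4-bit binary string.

Modulo-2 division of 10010010110 by 11101:
  pos 0: 10010 XOR 11101 = 01111
  pos 1: 11110 XOR 11101 = 00011
  pos 4: 11101 XOR 11101 = 00000
Remainder = 0010 (nonzero — an error is detected).

0010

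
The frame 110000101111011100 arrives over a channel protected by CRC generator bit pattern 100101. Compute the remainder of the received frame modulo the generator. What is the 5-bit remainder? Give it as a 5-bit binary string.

Modulo-2 division of 110000101111011100 by 100101:
  pos 0: 110000 XOR 100101 = 010101
  pos 1: 101011 XOR 100101 = 001110
  pos 3: 111001 XOR 100101 = 011100
  pos 4: 111001 XOR 100101 = 011100
  pos 5: 111001 XOR 100101 = 011100
  pos 6: 111001 XOR 100101 = 011100
  pos 7: 111000 XOR 100101 = 011101
  pos 8: 111011 XOR 100101 = 011110
  pos 9: 111101 XOR 100101 = 011000
  pos 10: 110001 XOR 100101 = 010100
  pos 11: 101000 XOR 100101 = 001101
Remainder = 11010 (nonzero — an error is detected).

11010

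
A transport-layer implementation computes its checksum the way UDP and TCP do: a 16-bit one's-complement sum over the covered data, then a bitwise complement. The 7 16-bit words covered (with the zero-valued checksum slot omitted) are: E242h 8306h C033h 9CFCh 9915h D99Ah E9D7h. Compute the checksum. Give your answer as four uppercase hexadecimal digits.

E0FD

One's-complement addition (fold any carry out of bit 15 back into bit 0):
  0xE242 + 0x8306 = 0x16548 → wrap carry → 0x6549
  0x6549 + 0xC033 = 0x1257C → wrap carry → 0x257D
  0x257D + 0x9CFC = 0x0C279
  0xC279 + 0x9915 = 0x15B8E → wrap carry → 0x5B8F
  0x5B8F + 0xD99A = 0x13529 → wrap carry → 0x352A
  0x352A + 0xE9D7 = 0x11F01 → wrap carry → 0x1F02
One's-complement sum = 0x1F02.
Checksum = ~0x1F02 & 0xFFFF = 0xE0FD.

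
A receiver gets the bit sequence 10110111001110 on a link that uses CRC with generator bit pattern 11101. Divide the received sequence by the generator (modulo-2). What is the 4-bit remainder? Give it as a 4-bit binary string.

Modulo-2 division of 10110111001110 by 11101:
  pos 0: 10110 XOR 11101 = 01011
  pos 1: 10111 XOR 11101 = 01010
  pos 2: 10101 XOR 11101 = 01000
  pos 3: 10001 XOR 11101 = 01100
  pos 4: 11000 XOR 11101 = 00101
  pos 6: 10101 XOR 11101 = 01000
  pos 7: 10001 XOR 11101 = 01100
  pos 8: 11001 XOR 11101 = 00100
Remainder = 1000 (nonzero — an error is detected).

1000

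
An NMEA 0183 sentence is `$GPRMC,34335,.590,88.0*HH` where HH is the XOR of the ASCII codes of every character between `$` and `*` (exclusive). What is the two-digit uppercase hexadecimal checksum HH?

59

XOR the ASCII codes of the payload characters:
  'G' = 0x47 → acc = 0x47
  'P' = 0x50 → acc = 0x17
  'R' = 0x52 → acc = 0x45
  'M' = 0x4D → acc = 0x08
  'C' = 0x43 → acc = 0x4B
  ',' = 0x2C → acc = 0x67
  '3' = 0x33 → acc = 0x54
  '4' = 0x34 → acc = 0x60
  '3' = 0x33 → acc = 0x53
  '3' = 0x33 → acc = 0x60
  '5' = 0x35 → acc = 0x55
  ',' = 0x2C → acc = 0x79
  '.' = 0x2E → acc = 0x57
  '5' = 0x35 → acc = 0x62
  '9' = 0x39 → acc = 0x5B
  '0' = 0x30 → acc = 0x6B
  ',' = 0x2C → acc = 0x47
  '8' = 0x38 → acc = 0x7F
  '8' = 0x38 → acc = 0x47
  '.' = 0x2E → acc = 0x69
  '0' = 0x30 → acc = 0x59
Checksum = 0x59.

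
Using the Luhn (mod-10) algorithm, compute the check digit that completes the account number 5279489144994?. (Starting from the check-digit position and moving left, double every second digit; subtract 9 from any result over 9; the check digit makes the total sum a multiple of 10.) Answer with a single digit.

9

Partial digits right→left: 4 9 9 4 4 1 9 8 4 9 7 2 5
Double every second digit counting from the check-digit position (so the 1st, 3rd, 5th, ... of the partial from the right).
  doubled (with −9 where >9): 8 9 8 9 8 5 1 → sum 48
  kept as-is: 9 4 1 8 9 2 → sum 33
Total = 48 + 33 = 81.
Check digit = (10 − (81 mod 10)) mod 10 = 9.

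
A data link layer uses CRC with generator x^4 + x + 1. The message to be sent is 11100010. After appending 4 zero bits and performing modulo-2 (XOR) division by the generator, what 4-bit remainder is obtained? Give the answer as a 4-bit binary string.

Append 4 zeros: 111000100000. Divide by 10011 (XOR where the leading bit is 1):
  pos 0: 11100 XOR 10011 = 01111
  pos 1: 11110 XOR 10011 = 01101
  pos 2: 11011 XOR 10011 = 01000
  pos 3: 10000 XOR 10011 = 00011
  pos 6: 11000 XOR 10011 = 01011
  pos 7: 10110 XOR 10011 = 00101
Remainder (last 4 bits) = 0101. This is the CRC / FCS.

0101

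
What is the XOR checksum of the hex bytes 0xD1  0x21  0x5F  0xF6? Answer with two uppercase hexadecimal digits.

59

XOR the bytes together:
  start with 0xD1
  0xD1 ⊕ 0x21 = 0xF0
  0xF0 ⊕ 0x5F = 0xAF
  0xAF ⊕ 0xF6 = 0x59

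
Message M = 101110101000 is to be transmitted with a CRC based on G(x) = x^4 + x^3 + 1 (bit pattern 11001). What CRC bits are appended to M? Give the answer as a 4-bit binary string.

Append 4 zeros: 1011101010000000. Divide by 11001 (XOR where the leading bit is 1):
  pos 0: 10111 XOR 11001 = 01110
  pos 1: 11100 XOR 11001 = 00101
  pos 3: 10110 XOR 11001 = 01111
  pos 4: 11111 XOR 11001 = 00110
  pos 6: 11000 XOR 11001 = 00001
  pos 10: 10000 XOR 11001 = 01001
  pos 11: 10010 XOR 11001 = 01011
Remainder (last 4 bits) = 1011. This is the CRC / FCS.

1011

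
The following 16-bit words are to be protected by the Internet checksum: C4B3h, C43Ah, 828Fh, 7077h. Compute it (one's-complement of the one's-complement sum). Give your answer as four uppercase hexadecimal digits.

840A

One's-complement addition (fold any carry out of bit 15 back into bit 0):
  0xC4B3 + 0xC43A = 0x188ED → wrap carry → 0x88EE
  0x88EE + 0x828F = 0x10B7D → wrap carry → 0x0B7E
  0x0B7E + 0x7077 = 0x07BF5
One's-complement sum = 0x7BF5.
Checksum = ~0x7BF5 & 0xFFFF = 0x840A.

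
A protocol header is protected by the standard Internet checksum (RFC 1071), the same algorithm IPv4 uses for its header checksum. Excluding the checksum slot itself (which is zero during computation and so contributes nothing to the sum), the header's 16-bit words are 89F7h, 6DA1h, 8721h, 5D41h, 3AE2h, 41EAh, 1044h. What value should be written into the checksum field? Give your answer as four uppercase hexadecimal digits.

96F3

One's-complement addition (fold any carry out of bit 15 back into bit 0):
  0x89F7 + 0x6DA1 = 0x0F798
  0xF798 + 0x8721 = 0x17EB9 → wrap carry → 0x7EBA
  0x7EBA + 0x5D41 = 0x0DBFB
  0xDBFB + 0x3AE2 = 0x116DD → wrap carry → 0x16DE
  0x16DE + 0x41EA = 0x058C8
  0x58C8 + 0x1044 = 0x0690C
One's-complement sum = 0x690C.
Checksum = ~0x690C & 0xFFFF = 0x96F3.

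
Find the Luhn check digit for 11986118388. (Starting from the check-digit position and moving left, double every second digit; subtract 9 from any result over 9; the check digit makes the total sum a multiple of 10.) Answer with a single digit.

Partial digits right→left: 8 8 3 8 1 1 6 8 9 1 1
Double every second digit counting from the check-digit position (so the 1st, 3rd, 5th, ... of the partial from the right).
  doubled (with −9 where >9): 7 6 2 3 9 2 → sum 29
  kept as-is: 8 8 1 8 1 → sum 26
Total = 29 + 26 = 55.
Check digit = (10 − (55 mod 10)) mod 10 = 5.

5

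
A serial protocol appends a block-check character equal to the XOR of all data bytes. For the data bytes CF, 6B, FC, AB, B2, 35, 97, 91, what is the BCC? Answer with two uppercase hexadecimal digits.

72

XOR the bytes together:
  start with 0xCF
  0xCF ⊕ 0x6B = 0xA4
  0xA4 ⊕ 0xFC = 0x58
  0x58 ⊕ 0xAB = 0xF3
  0xF3 ⊕ 0xB2 = 0x41
  0x41 ⊕ 0x35 = 0x74
  0x74 ⊕ 0x97 = 0xE3
  0xE3 ⊕ 0x91 = 0x72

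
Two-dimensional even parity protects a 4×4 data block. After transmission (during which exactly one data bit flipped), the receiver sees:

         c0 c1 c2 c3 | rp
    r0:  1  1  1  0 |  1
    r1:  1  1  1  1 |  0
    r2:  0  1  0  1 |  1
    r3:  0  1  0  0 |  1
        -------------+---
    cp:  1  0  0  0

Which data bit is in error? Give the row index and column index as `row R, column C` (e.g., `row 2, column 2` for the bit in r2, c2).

row 2, column 0

Recompute each row's even parity and compare to rp:
  r0: data parity 1, sent rp 1 → ok
  r1: data parity 0, sent rp 0 → ok
  r2: data parity 0, sent rp 1 → mismatch
  r3: data parity 1, sent rp 1 → ok
Recompute each column's even parity and compare to cp:
  c0: data parity 0, sent cp 1 → mismatch
  c1: data parity 0, sent cp 0 → ok
  c2: data parity 0, sent cp 0 → ok
  c3: data parity 0, sent cp 0 → ok
Exactly one row (r2) and one column (c0) fail → the flipped bit is at their intersection.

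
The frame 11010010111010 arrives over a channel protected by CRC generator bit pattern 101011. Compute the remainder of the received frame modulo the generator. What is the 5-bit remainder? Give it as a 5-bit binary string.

00000

Modulo-2 division of 11010010111010 by 101011:
  pos 0: 110100 XOR 101011 = 011111
  pos 1: 111111 XOR 101011 = 010100
  pos 2: 101000 XOR 101011 = 000011
  pos 6: 111110 XOR 101011 = 010101
  pos 7: 101011 XOR 101011 = 000000
Remainder = 00000 (zero — the frame passes the CRC check).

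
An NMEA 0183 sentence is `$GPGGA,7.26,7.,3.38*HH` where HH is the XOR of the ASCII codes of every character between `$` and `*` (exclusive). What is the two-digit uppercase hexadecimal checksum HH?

68

XOR the ASCII codes of the payload characters:
  'G' = 0x47 → acc = 0x47
  'P' = 0x50 → acc = 0x17
  'G' = 0x47 → acc = 0x50
  'G' = 0x47 → acc = 0x17
  'A' = 0x41 → acc = 0x56
  ',' = 0x2C → acc = 0x7A
  '7' = 0x37 → acc = 0x4D
  '.' = 0x2E → acc = 0x63
  '2' = 0x32 → acc = 0x51
  '6' = 0x36 → acc = 0x67
  ',' = 0x2C → acc = 0x4B
  '7' = 0x37 → acc = 0x7C
  '.' = 0x2E → acc = 0x52
  ',' = 0x2C → acc = 0x7E
  '3' = 0x33 → acc = 0x4D
  '.' = 0x2E → acc = 0x63
  '3' = 0x33 → acc = 0x50
  '8' = 0x38 → acc = 0x68
Checksum = 0x68.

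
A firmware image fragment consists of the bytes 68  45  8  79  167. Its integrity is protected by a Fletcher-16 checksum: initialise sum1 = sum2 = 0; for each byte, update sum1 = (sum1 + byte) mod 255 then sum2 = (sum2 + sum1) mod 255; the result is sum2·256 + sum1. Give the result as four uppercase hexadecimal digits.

6870

Running sums (mod 255):
  after byte 0 (68): sum1=68, sum2=68
  after byte 1 (45): sum1=113, sum2=181
  after byte 2 (8): sum1=121, sum2=47
  after byte 3 (79): sum1=200, sum2=247
  after byte 4 (167): sum1=112, sum2=104
Checksum = sum2·256 + sum1 = 104·256 + 112 = 26736 = 0x6870.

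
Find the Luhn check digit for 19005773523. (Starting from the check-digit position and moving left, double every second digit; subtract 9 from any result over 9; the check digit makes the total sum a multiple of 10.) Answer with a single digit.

Partial digits right→left: 3 2 5 3 7 7 5 0 0 9 1
Double every second digit counting from the check-digit position (so the 1st, 3rd, 5th, ... of the partial from the right).
  doubled (with −9 where >9): 6 1 5 1 0 2 → sum 15
  kept as-is: 2 3 7 0 9 → sum 21
Total = 15 + 21 = 36.
Check digit = (10 − (36 mod 10)) mod 10 = 4.

4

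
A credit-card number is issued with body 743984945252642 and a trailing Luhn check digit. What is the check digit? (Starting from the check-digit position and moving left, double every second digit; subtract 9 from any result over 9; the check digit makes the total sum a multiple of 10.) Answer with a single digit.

5

Partial digits right→left: 2 4 6 2 5 2 5 4 9 4 8 9 3 4 7
Double every second digit counting from the check-digit position (so the 1st, 3rd, 5th, ... of the partial from the right).
  doubled (with −9 where >9): 4 3 1 1 9 7 6 5 → sum 36
  kept as-is: 4 2 2 4 4 9 4 → sum 29
Total = 36 + 29 = 65.
Check digit = (10 − (65 mod 10)) mod 10 = 5.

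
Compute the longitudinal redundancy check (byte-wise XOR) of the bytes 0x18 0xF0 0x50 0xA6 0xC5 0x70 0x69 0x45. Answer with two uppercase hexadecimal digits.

87

XOR the bytes together:
  start with 0x18
  0x18 ⊕ 0xF0 = 0xE8
  0xE8 ⊕ 0x50 = 0xB8
  0xB8 ⊕ 0xA6 = 0x1E
  0x1E ⊕ 0xC5 = 0xDB
  0xDB ⊕ 0x70 = 0xAB
  0xAB ⊕ 0x69 = 0xC2
  0xC2 ⊕ 0x45 = 0x87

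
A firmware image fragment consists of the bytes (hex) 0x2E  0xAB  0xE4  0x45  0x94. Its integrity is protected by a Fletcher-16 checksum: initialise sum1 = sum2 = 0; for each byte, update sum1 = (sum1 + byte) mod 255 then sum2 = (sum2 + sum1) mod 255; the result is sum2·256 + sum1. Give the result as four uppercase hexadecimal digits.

6398

Running sums (mod 255):
  after byte 0 (0x2E): sum1=46, sum2=46
  after byte 1 (0xAB): sum1=217, sum2=8
  after byte 2 (0xE4): sum1=190, sum2=198
  after byte 3 (0x45): sum1=4, sum2=202
  after byte 4 (0x94): sum1=152, sum2=99
Checksum = sum2·256 + sum1 = 99·256 + 152 = 25496 = 0x6398.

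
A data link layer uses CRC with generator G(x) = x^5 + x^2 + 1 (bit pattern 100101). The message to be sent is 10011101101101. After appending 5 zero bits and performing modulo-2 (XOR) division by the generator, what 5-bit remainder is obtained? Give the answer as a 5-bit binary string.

10111

Append 5 zeros: 1001110110110100000. Divide by 100101 (XOR where the leading bit is 1):
  pos 0: 100111 XOR 100101 = 000010
  pos 4: 100110 XOR 100101 = 000011
  pos 8: 111101 XOR 100101 = 011000
  pos 9: 110000 XOR 100101 = 010101
  pos 10: 101010 XOR 100101 = 001111
  pos 12: 111100 XOR 100101 = 011001
  pos 13: 110010 XOR 100101 = 010111
Remainder (last 5 bits) = 10111. This is the CRC / FCS.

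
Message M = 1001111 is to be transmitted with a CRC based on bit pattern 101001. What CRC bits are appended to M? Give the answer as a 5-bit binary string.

00011

Append 5 zeros: 100111100000. Divide by 101001 (XOR where the leading bit is 1):
  pos 0: 100111 XOR 101001 = 001110
  pos 2: 111010 XOR 101001 = 010011
  pos 3: 100110 XOR 101001 = 001111
  pos 5: 111100 XOR 101001 = 010101
  pos 6: 101010 XOR 101001 = 000011
Remainder (last 5 bits) = 00011. This is the CRC / FCS.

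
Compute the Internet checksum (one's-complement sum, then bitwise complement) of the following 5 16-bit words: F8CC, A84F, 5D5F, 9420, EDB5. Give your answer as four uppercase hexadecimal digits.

One's-complement addition (fold any carry out of bit 15 back into bit 0):
  0xF8CC + 0xA84F = 0x1A11B → wrap carry → 0xA11C
  0xA11C + 0x5D5F = 0x0FE7B
  0xFE7B + 0x9420 = 0x1929B → wrap carry → 0x929C
  0x929C + 0xEDB5 = 0x18051 → wrap carry → 0x8052
One's-complement sum = 0x8052.
Checksum = ~0x8052 & 0xFFFF = 0x7FAD.

7FAD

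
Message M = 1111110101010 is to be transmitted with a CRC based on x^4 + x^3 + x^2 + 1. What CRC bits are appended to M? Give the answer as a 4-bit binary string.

0001

Append 4 zeros: 11111101010100000. Divide by 11101 (XOR where the leading bit is 1):
  pos 0: 11111 XOR 11101 = 00010
  pos 3: 10101 XOR 11101 = 01000
  pos 4: 10000 XOR 11101 = 01101
  pos 5: 11011 XOR 11101 = 00110
  pos 7: 11001 XOR 11101 = 00100
  pos 9: 10000 XOR 11101 = 01101
  pos 10: 11010 XOR 11101 = 00111
  pos 12: 11100 XOR 11101 = 00001
Remainder (last 4 bits) = 0001. This is the CRC / FCS.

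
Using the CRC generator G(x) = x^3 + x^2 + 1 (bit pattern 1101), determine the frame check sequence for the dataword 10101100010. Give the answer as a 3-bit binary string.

000

Append 3 zeros: 10101100010000. Divide by 1101 (XOR where the leading bit is 1):
  pos 0: 1010 XOR 1101 = 0111
  pos 1: 1111 XOR 1101 = 0010
  pos 3: 1010 XOR 1101 = 0111
  pos 4: 1110 XOR 1101 = 0011
  pos 6: 1101 XOR 1101 = 0000
Remainder (last 3 bits) = 000. This is the CRC / FCS.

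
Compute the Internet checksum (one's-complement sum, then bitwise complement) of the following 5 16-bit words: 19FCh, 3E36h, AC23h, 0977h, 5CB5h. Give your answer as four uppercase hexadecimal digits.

One's-complement addition (fold any carry out of bit 15 back into bit 0):
  0x19FC + 0x3E36 = 0x05832
  0x5832 + 0xAC23 = 0x10455 → wrap carry → 0x0456
  0x0456 + 0x0977 = 0x00DCD
  0x0DCD + 0x5CB5 = 0x06A82
One's-complement sum = 0x6A82.
Checksum = ~0x6A82 & 0xFFFF = 0x957D.

957D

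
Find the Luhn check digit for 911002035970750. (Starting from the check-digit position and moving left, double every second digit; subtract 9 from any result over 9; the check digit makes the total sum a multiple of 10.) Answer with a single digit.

8

Partial digits right→left: 0 5 7 0 7 9 5 3 0 2 0 0 1 1 9
Double every second digit counting from the check-digit position (so the 1st, 3rd, 5th, ... of the partial from the right).
  doubled (with −9 where >9): 0 5 5 1 0 0 2 9 → sum 22
  kept as-is: 5 0 9 3 2 0 1 → sum 20
Total = 22 + 20 = 42.
Check digit = (10 − (42 mod 10)) mod 10 = 8.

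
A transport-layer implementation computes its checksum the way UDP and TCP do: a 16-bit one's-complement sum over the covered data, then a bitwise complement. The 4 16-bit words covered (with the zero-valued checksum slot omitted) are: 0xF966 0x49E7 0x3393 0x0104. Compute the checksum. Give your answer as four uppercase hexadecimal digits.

881A

One's-complement addition (fold any carry out of bit 15 back into bit 0):
  0xF966 + 0x49E7 = 0x1434D → wrap carry → 0x434E
  0x434E + 0x3393 = 0x076E1
  0x76E1 + 0x0104 = 0x077E5
One's-complement sum = 0x77E5.
Checksum = ~0x77E5 & 0xFFFF = 0x881A.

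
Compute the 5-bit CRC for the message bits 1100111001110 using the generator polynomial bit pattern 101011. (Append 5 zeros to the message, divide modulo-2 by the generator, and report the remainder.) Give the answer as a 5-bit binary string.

Append 5 zeros: 110011100111000000. Divide by 101011 (XOR where the leading bit is 1):
  pos 0: 110011 XOR 101011 = 011000
  pos 1: 110001 XOR 101011 = 011010
  pos 2: 110100 XOR 101011 = 011111
  pos 3: 111110 XOR 101011 = 010101
  pos 4: 101011 XOR 101011 = 000000
  pos 10: 110000 XOR 101011 = 011011
  pos 11: 110110 XOR 101011 = 011101
  pos 12: 111010 XOR 101011 = 010001
Remainder (last 5 bits) = 10001. This is the CRC / FCS.

10001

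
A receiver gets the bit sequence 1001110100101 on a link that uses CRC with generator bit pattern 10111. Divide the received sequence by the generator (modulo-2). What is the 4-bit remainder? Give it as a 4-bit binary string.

0010

Modulo-2 division of 1001110100101 by 10111:
  pos 0: 10011 XOR 10111 = 00100
  pos 2: 10010 XOR 10111 = 00101
  pos 4: 10110 XOR 10111 = 00001
  pos 8: 10101 XOR 10111 = 00010
Remainder = 0010 (nonzero — an error is detected).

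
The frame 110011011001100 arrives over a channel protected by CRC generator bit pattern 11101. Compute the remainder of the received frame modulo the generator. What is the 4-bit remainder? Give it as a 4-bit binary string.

0000

Modulo-2 division of 110011011001100 by 11101:
  pos 0: 11001 XOR 11101 = 00100
  pos 2: 10010 XOR 11101 = 01111
  pos 3: 11111 XOR 11101 = 00010
  pos 6: 10100 XOR 11101 = 01001
  pos 7: 10011 XOR 11101 = 01110
  pos 8: 11101 XOR 11101 = 00000
Remainder = 0000 (zero — the frame passes the CRC check).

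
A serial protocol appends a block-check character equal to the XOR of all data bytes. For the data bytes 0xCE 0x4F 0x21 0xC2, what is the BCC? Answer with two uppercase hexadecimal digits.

XOR the bytes together:
  start with 0xCE
  0xCE ⊕ 0x4F = 0x81
  0x81 ⊕ 0x21 = 0xA0
  0xA0 ⊕ 0xC2 = 0x62

62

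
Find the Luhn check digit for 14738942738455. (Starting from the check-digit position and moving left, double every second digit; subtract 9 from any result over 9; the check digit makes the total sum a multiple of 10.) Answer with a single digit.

8

Partial digits right→left: 5 5 4 8 3 7 2 4 9 8 3 7 4 1
Double every second digit counting from the check-digit position (so the 1st, 3rd, 5th, ... of the partial from the right).
  doubled (with −9 where >9): 1 8 6 4 9 6 8 → sum 42
  kept as-is: 5 8 7 4 8 7 1 → sum 40
Total = 42 + 40 = 82.
Check digit = (10 − (82 mod 10)) mod 10 = 8.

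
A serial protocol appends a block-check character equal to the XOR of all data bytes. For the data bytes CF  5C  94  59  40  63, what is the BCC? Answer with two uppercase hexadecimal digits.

7D

XOR the bytes together:
  start with 0xCF
  0xCF ⊕ 0x5C = 0x93
  0x93 ⊕ 0x94 = 0x07
  0x07 ⊕ 0x59 = 0x5E
  0x5E ⊕ 0x40 = 0x1E
  0x1E ⊕ 0x63 = 0x7D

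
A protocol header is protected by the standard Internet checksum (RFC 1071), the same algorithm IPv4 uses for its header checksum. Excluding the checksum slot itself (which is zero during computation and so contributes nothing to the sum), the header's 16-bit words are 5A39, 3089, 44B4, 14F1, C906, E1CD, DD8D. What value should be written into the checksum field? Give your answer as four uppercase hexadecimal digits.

9335

One's-complement addition (fold any carry out of bit 15 back into bit 0):
  0x5A39 + 0x3089 = 0x08AC2
  0x8AC2 + 0x44B4 = 0x0CF76
  0xCF76 + 0x14F1 = 0x0E467
  0xE467 + 0xC906 = 0x1AD6D → wrap carry → 0xAD6E
  0xAD6E + 0xE1CD = 0x18F3B → wrap carry → 0x8F3C
  0x8F3C + 0xDD8D = 0x16CC9 → wrap carry → 0x6CCA
One's-complement sum = 0x6CCA.
Checksum = ~0x6CCA & 0xFFFF = 0x9335.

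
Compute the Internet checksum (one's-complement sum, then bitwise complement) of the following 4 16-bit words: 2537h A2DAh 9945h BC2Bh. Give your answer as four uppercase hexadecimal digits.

One's-complement addition (fold any carry out of bit 15 back into bit 0):
  0x2537 + 0xA2DA = 0x0C811
  0xC811 + 0x9945 = 0x16156 → wrap carry → 0x6157
  0x6157 + 0xBC2B = 0x11D82 → wrap carry → 0x1D83
One's-complement sum = 0x1D83.
Checksum = ~0x1D83 & 0xFFFF = 0xE27C.

E27C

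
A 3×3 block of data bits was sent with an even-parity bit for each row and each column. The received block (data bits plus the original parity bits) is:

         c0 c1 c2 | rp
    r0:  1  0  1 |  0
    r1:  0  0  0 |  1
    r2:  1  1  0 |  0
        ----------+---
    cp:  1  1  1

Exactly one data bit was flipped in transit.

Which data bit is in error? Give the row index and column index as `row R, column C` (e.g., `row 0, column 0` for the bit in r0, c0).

Recompute each row's even parity and compare to rp:
  r0: data parity 0, sent rp 0 → ok
  r1: data parity 0, sent rp 1 → mismatch
  r2: data parity 0, sent rp 0 → ok
Recompute each column's even parity and compare to cp:
  c0: data parity 0, sent cp 1 → mismatch
  c1: data parity 1, sent cp 1 → ok
  c2: data parity 1, sent cp 1 → ok
Exactly one row (r1) and one column (c0) fail → the flipped bit is at their intersection.

row 1, column 0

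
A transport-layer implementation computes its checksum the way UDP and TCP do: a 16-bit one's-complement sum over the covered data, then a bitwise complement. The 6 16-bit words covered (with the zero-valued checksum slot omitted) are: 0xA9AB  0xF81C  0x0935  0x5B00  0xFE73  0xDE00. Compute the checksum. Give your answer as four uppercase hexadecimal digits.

One's-complement addition (fold any carry out of bit 15 back into bit 0):
  0xA9AB + 0xF81C = 0x1A1C7 → wrap carry → 0xA1C8
  0xA1C8 + 0x0935 = 0x0AAFD
  0xAAFD + 0x5B00 = 0x105FD → wrap carry → 0x05FE
  0x05FE + 0xFE73 = 0x10471 → wrap carry → 0x0472
  0x0472 + 0xDE00 = 0x0E272
One's-complement sum = 0xE272.
Checksum = ~0xE272 & 0xFFFF = 0x1D8D.

1D8D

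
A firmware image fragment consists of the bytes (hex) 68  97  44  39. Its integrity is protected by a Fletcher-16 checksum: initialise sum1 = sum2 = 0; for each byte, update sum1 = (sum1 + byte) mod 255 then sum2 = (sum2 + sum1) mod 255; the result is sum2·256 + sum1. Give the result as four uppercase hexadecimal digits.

Running sums (mod 255):
  after byte 0 (68): sum1=104, sum2=104
  after byte 1 (97): sum1=0, sum2=104
  after byte 2 (44): sum1=68, sum2=172
  after byte 3 (39): sum1=125, sum2=42
Checksum = sum2·256 + sum1 = 42·256 + 125 = 10877 = 0x2A7D.

2A7D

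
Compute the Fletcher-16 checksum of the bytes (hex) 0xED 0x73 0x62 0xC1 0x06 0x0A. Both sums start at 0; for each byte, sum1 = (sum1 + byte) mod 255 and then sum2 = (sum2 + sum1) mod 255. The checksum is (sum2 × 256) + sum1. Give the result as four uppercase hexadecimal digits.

B995

Running sums (mod 255):
  after byte 0 (0xED): sum1=237, sum2=237
  after byte 1 (0x73): sum1=97, sum2=79
  after byte 2 (0x62): sum1=195, sum2=19
  after byte 3 (0xC1): sum1=133, sum2=152
  after byte 4 (0x06): sum1=139, sum2=36
  after byte 5 (0x0A): sum1=149, sum2=185
Checksum = sum2·256 + sum1 = 185·256 + 149 = 47509 = 0xB995.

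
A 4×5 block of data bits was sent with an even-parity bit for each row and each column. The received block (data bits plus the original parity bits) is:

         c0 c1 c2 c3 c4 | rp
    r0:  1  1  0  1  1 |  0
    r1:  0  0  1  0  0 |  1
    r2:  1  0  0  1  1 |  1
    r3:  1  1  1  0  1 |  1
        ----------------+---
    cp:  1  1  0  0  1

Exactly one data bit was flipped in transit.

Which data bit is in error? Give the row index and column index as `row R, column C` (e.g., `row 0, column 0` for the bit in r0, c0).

row 3, column 1

Recompute each row's even parity and compare to rp:
  r0: data parity 0, sent rp 0 → ok
  r1: data parity 1, sent rp 1 → ok
  r2: data parity 1, sent rp 1 → ok
  r3: data parity 0, sent rp 1 → mismatch
Recompute each column's even parity and compare to cp:
  c0: data parity 1, sent cp 1 → ok
  c1: data parity 0, sent cp 1 → mismatch
  c2: data parity 0, sent cp 0 → ok
  c3: data parity 0, sent cp 0 → ok
  c4: data parity 1, sent cp 1 → ok
Exactly one row (r3) and one column (c1) fail → the flipped bit is at their intersection.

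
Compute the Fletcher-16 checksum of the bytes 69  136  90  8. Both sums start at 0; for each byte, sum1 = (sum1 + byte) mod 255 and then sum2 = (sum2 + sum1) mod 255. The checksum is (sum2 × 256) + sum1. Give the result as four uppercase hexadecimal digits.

6B30

Running sums (mod 255):
  after byte 0 (69): sum1=69, sum2=69
  after byte 1 (136): sum1=205, sum2=19
  after byte 2 (90): sum1=40, sum2=59
  after byte 3 (8): sum1=48, sum2=107
Checksum = sum2·256 + sum1 = 107·256 + 48 = 27440 = 0x6B30.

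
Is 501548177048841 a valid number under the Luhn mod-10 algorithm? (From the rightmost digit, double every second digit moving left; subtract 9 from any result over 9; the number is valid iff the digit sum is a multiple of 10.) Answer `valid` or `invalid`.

invalid

From the right, keep odd positions and double even positions (subtract 9 from any doubled value over 9):
  doubled (positions 2,4,...): 8 7 0 5 7 1 0 → sum 28
  kept (positions 1,3,...): 1 8 4 7 1 4 1 5 → sum 31
Total = 59.
59 mod 10 = 9, so the number is invalid.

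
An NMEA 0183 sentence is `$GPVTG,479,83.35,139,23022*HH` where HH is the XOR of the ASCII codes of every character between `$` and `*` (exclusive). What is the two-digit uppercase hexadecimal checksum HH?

41

XOR the ASCII codes of the payload characters:
  'G' = 0x47 → acc = 0x47
  'P' = 0x50 → acc = 0x17
  'V' = 0x56 → acc = 0x41
  'T' = 0x54 → acc = 0x15
  'G' = 0x47 → acc = 0x52
  ',' = 0x2C → acc = 0x7E
  '4' = 0x34 → acc = 0x4A
  '7' = 0x37 → acc = 0x7D
  '9' = 0x39 → acc = 0x44
  ',' = 0x2C → acc = 0x68
  '8' = 0x38 → acc = 0x50
  '3' = 0x33 → acc = 0x63
  '.' = 0x2E → acc = 0x4D
  '3' = 0x33 → acc = 0x7E
  '5' = 0x35 → acc = 0x4B
  ',' = 0x2C → acc = 0x67
  '1' = 0x31 → acc = 0x56
  '3' = 0x33 → acc = 0x65
  '9' = 0x39 → acc = 0x5C
  ',' = 0x2C → acc = 0x70
  '2' = 0x32 → acc = 0x42
  '3' = 0x33 → acc = 0x71
  '0' = 0x30 → acc = 0x41
  '2' = 0x32 → acc = 0x73
  '2' = 0x32 → acc = 0x41
Checksum = 0x41.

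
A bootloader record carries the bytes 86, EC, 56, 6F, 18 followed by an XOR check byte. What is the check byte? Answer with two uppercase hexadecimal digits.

XOR the bytes together:
  start with 0x86
  0x86 ⊕ 0xEC = 0x6A
  0x6A ⊕ 0x56 = 0x3C
  0x3C ⊕ 0x6F = 0x53
  0x53 ⊕ 0x18 = 0x4B

4B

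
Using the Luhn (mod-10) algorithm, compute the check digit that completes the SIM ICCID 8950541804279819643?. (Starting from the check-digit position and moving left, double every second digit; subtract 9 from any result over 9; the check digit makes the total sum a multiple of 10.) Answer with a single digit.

2

Partial digits right→left: 3 4 6 9 1 8 9 7 2 4 0 8 1 4 5 0 5 9 8
Double every second digit counting from the check-digit position (so the 1st, 3rd, 5th, ... of the partial from the right).
  doubled (with −9 where >9): 6 3 2 9 4 0 2 1 1 7 → sum 35
  kept as-is: 4 9 8 7 4 8 4 0 9 → sum 53
Total = 35 + 53 = 88.
Check digit = (10 − (88 mod 10)) mod 10 = 2.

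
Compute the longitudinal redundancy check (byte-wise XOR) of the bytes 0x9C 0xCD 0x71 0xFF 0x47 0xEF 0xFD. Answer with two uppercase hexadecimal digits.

8A

XOR the bytes together:
  start with 0x9C
  0x9C ⊕ 0xCD = 0x51
  0x51 ⊕ 0x71 = 0x20
  0x20 ⊕ 0xFF = 0xDF
  0xDF ⊕ 0x47 = 0x98
  0x98 ⊕ 0xEF = 0x77
  0x77 ⊕ 0xFD = 0x8A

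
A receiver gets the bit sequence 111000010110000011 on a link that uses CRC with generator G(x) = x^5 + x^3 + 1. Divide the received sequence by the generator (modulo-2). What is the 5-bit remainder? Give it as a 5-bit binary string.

Modulo-2 division of 111000010110000011 by 101001:
  pos 0: 111000 XOR 101001 = 010001
  pos 1: 100010 XOR 101001 = 001011
  pos 3: 101110 XOR 101001 = 000111
  pos 6: 111110 XOR 101001 = 010111
  pos 7: 101110 XOR 101001 = 000111
  pos 10: 111000 XOR 101001 = 010001
  pos 11: 100011 XOR 101001 = 001010
Remainder = 10101 (nonzero — an error is detected).

10101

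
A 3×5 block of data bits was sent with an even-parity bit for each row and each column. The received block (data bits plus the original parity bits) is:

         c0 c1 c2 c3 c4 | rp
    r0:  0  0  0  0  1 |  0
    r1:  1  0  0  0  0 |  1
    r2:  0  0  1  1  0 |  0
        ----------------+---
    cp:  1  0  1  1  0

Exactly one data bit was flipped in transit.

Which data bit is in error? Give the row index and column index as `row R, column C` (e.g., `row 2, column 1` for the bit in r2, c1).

row 0, column 4

Recompute each row's even parity and compare to rp:
  r0: data parity 1, sent rp 0 → mismatch
  r1: data parity 1, sent rp 1 → ok
  r2: data parity 0, sent rp 0 → ok
Recompute each column's even parity and compare to cp:
  c0: data parity 1, sent cp 1 → ok
  c1: data parity 0, sent cp 0 → ok
  c2: data parity 1, sent cp 1 → ok
  c3: data parity 1, sent cp 1 → ok
  c4: data parity 1, sent cp 0 → mismatch
Exactly one row (r0) and one column (c4) fail → the flipped bit is at their intersection.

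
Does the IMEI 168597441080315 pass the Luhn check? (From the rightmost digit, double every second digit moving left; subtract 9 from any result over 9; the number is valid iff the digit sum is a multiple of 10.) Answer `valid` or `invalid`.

From the right, keep odd positions and double even positions (subtract 9 from any doubled value over 9):
  doubled (positions 2,4,...): 2 0 0 8 5 1 3 → sum 19
  kept (positions 1,3,...): 5 3 8 1 4 9 8 1 → sum 39
Total = 58.
58 mod 10 = 8, so the number is invalid.

invalid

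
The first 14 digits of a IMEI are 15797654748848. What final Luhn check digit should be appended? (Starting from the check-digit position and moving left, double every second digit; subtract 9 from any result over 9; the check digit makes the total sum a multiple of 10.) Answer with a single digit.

8

Partial digits right→left: 8 4 8 8 4 7 4 5 6 7 9 7 5 1
Double every second digit counting from the check-digit position (so the 1st, 3rd, 5th, ... of the partial from the right).
  doubled (with −9 where >9): 7 7 8 8 3 9 1 → sum 43
  kept as-is: 4 8 7 5 7 7 1 → sum 39
Total = 43 + 39 = 82.
Check digit = (10 − (82 mod 10)) mod 10 = 8.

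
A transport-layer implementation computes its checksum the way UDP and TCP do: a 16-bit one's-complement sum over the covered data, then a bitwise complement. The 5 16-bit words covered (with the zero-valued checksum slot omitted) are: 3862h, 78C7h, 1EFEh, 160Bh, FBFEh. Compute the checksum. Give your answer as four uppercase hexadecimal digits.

1DCE

One's-complement addition (fold any carry out of bit 15 back into bit 0):
  0x3862 + 0x78C7 = 0x0B129
  0xB129 + 0x1EFE = 0x0D027
  0xD027 + 0x160B = 0x0E632
  0xE632 + 0xFBFE = 0x1E230 → wrap carry → 0xE231
One's-complement sum = 0xE231.
Checksum = ~0xE231 & 0xFFFF = 0x1DCE.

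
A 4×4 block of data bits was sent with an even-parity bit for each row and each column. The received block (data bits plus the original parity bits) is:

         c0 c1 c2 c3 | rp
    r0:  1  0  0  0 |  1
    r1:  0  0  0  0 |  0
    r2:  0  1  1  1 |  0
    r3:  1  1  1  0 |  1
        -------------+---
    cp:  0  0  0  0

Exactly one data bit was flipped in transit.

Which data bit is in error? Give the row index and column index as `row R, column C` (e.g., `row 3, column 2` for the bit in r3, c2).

row 2, column 3

Recompute each row's even parity and compare to rp:
  r0: data parity 1, sent rp 1 → ok
  r1: data parity 0, sent rp 0 → ok
  r2: data parity 1, sent rp 0 → mismatch
  r3: data parity 1, sent rp 1 → ok
Recompute each column's even parity and compare to cp:
  c0: data parity 0, sent cp 0 → ok
  c1: data parity 0, sent cp 0 → ok
  c2: data parity 0, sent cp 0 → ok
  c3: data parity 1, sent cp 0 → mismatch
Exactly one row (r2) and one column (c3) fail → the flipped bit is at their intersection.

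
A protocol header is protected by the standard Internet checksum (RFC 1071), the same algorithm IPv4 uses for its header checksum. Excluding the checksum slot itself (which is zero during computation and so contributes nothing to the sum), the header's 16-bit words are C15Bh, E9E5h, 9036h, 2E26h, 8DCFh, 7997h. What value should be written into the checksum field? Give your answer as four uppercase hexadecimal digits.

8EFA

One's-complement addition (fold any carry out of bit 15 back into bit 0):
  0xC15B + 0xE9E5 = 0x1AB40 → wrap carry → 0xAB41
  0xAB41 + 0x9036 = 0x13B77 → wrap carry → 0x3B78
  0x3B78 + 0x2E26 = 0x0699E
  0x699E + 0x8DCF = 0x0F76D
  0xF76D + 0x7997 = 0x17104 → wrap carry → 0x7105
One's-complement sum = 0x7105.
Checksum = ~0x7105 & 0xFFFF = 0x8EFA.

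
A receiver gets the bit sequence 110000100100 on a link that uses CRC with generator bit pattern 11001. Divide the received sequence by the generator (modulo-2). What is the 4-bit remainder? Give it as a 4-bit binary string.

Modulo-2 division of 110000100100 by 11001:
  pos 0: 11000 XOR 11001 = 00001
  pos 4: 10100 XOR 11001 = 01101
  pos 5: 11011 XOR 11001 = 00010
Remainder = 1000 (nonzero — an error is detected).

1000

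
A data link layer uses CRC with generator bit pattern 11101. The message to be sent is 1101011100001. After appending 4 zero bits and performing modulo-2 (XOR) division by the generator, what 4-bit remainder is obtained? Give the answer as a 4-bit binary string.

Append 4 zeros: 11010111000010000. Divide by 11101 (XOR where the leading bit is 1):
  pos 0: 11010 XOR 11101 = 00111
  pos 2: 11111 XOR 11101 = 00010
  pos 5: 10100 XOR 11101 = 01001
  pos 6: 10010 XOR 11101 = 01111
  pos 7: 11110 XOR 11101 = 00011
  pos 10: 11100 XOR 11101 = 00001
Remainder (last 4 bits) = 0100. This is the CRC / FCS.

0100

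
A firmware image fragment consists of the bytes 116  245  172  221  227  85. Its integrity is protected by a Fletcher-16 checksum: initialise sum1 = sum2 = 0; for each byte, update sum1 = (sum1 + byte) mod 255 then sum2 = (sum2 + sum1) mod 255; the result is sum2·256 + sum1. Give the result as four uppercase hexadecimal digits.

Running sums (mod 255):
  after byte 0 (116): sum1=116, sum2=116
  after byte 1 (245): sum1=106, sum2=222
  after byte 2 (172): sum1=23, sum2=245
  after byte 3 (221): sum1=244, sum2=234
  after byte 4 (227): sum1=216, sum2=195
  after byte 5 (85): sum1=46, sum2=241
Checksum = sum2·256 + sum1 = 241·256 + 46 = 61742 = 0xF12E.

F12E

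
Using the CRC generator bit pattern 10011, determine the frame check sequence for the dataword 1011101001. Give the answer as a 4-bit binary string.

Append 4 zeros: 10111010010000. Divide by 10011 (XOR where the leading bit is 1):
  pos 0: 10111 XOR 10011 = 00100
  pos 2: 10001 XOR 10011 = 00010
  pos 5: 10001 XOR 10011 = 00010
  pos 8: 10000 XOR 10011 = 00011
Remainder (last 4 bits) = 0110. This is the CRC / FCS.

0110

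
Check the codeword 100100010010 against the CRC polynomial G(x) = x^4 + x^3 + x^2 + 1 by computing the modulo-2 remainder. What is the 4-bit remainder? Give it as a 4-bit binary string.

0000

Modulo-2 division of 100100010010 by 11101:
  pos 0: 10010 XOR 11101 = 01111
  pos 1: 11110 XOR 11101 = 00011
  pos 4: 11010 XOR 11101 = 00111
  pos 6: 11101 XOR 11101 = 00000
Remainder = 0000 (zero — the frame passes the CRC check).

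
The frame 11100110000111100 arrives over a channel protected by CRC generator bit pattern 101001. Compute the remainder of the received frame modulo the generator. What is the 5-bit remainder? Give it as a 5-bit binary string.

Modulo-2 division of 11100110000111100 by 101001:
  pos 0: 111001 XOR 101001 = 010000
  pos 1: 100001 XOR 101001 = 001000
  pos 3: 100000 XOR 101001 = 001001
  pos 5: 100100 XOR 101001 = 001101
  pos 7: 110111 XOR 101001 = 011110
  pos 8: 111101 XOR 101001 = 010100
  pos 9: 101001 XOR 101001 = 000000
Remainder = 00000 (zero — the frame passes the CRC check).

00000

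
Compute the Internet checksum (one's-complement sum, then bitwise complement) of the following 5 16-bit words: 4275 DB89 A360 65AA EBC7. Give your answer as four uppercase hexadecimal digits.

One's-complement addition (fold any carry out of bit 15 back into bit 0):
  0x4275 + 0xDB89 = 0x11DFE → wrap carry → 0x1DFF
  0x1DFF + 0xA360 = 0x0C15F
  0xC15F + 0x65AA = 0x12709 → wrap carry → 0x270A
  0x270A + 0xEBC7 = 0x112D1 → wrap carry → 0x12D2
One's-complement sum = 0x12D2.
Checksum = ~0x12D2 & 0xFFFF = 0xED2D.

ED2D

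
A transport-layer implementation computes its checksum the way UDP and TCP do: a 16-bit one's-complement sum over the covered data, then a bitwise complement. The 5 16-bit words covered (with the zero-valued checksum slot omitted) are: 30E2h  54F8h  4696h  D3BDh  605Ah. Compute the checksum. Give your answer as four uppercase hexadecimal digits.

One's-complement addition (fold any carry out of bit 15 back into bit 0):
  0x30E2 + 0x54F8 = 0x085DA
  0x85DA + 0x4696 = 0x0CC70
  0xCC70 + 0xD3BD = 0x1A02D → wrap carry → 0xA02E
  0xA02E + 0x605A = 0x10088 → wrap carry → 0x0089
One's-complement sum = 0x0089.
Checksum = ~0x0089 & 0xFFFF = 0xFF76.

FF76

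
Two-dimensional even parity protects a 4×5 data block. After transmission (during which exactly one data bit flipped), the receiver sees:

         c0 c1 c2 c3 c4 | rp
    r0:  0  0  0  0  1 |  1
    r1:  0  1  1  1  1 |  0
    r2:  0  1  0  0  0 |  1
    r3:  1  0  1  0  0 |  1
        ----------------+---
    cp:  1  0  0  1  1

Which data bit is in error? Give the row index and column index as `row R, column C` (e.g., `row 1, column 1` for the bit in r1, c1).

row 3, column 4

Recompute each row's even parity and compare to rp:
  r0: data parity 1, sent rp 1 → ok
  r1: data parity 0, sent rp 0 → ok
  r2: data parity 1, sent rp 1 → ok
  r3: data parity 0, sent rp 1 → mismatch
Recompute each column's even parity and compare to cp:
  c0: data parity 1, sent cp 1 → ok
  c1: data parity 0, sent cp 0 → ok
  c2: data parity 0, sent cp 0 → ok
  c3: data parity 1, sent cp 1 → ok
  c4: data parity 0, sent cp 1 → mismatch
Exactly one row (r3) and one column (c4) fail → the flipped bit is at their intersection.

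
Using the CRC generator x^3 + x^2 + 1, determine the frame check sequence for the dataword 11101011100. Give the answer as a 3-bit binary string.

Append 3 zeros: 11101011100000. Divide by 1101 (XOR where the leading bit is 1):
  pos 0: 1110 XOR 1101 = 0011
  pos 2: 1110 XOR 1101 = 0011
  pos 4: 1111 XOR 1101 = 0010
  pos 6: 1010 XOR 1101 = 0111
  pos 7: 1110 XOR 1101 = 0011
  pos 9: 1100 XOR 1101 = 0001
Remainder (last 3 bits) = 010. This is the CRC / FCS.

010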